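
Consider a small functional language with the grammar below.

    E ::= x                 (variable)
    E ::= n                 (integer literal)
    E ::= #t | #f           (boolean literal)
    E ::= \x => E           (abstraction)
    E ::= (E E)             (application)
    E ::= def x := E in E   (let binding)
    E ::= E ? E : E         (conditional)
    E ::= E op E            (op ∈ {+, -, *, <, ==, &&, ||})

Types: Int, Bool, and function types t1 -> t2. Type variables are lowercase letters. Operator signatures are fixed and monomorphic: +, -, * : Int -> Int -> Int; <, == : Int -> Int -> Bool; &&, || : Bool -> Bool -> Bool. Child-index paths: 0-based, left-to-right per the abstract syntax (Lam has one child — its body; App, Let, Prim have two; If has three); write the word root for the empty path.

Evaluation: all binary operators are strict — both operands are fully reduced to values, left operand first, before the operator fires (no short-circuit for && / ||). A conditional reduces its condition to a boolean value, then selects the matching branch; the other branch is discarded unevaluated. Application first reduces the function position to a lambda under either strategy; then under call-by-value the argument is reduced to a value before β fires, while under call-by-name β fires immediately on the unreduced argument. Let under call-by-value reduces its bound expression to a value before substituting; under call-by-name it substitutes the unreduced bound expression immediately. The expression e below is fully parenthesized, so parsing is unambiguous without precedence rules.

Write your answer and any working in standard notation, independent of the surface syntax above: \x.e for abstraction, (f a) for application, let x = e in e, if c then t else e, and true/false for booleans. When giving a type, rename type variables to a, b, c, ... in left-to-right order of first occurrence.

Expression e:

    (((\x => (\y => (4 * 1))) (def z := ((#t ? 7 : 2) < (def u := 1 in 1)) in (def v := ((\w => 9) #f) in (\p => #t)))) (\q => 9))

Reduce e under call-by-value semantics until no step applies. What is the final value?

Answer: 4

Derivation:
step 0: (((\x.(\y.(4 * 1))) (let z = ((if true then 7 else 2) < (let u = 1 in 1)) in (let v = ((\w.9) false) in (\p.true)))) (\q.9))
step 1: [if@0.1.0.0] (((\x.(\y.(4 * 1))) (let z = (7 < (let u = 1 in 1)) in (let v = ((\w.9) false) in (\p.true)))) (\q.9))
step 2: [let@0.1.0.1] (((\x.(\y.(4 * 1))) (let z = (7 < 1) in (let v = ((\w.9) false) in (\p.true)))) (\q.9))
step 3: [delta@0.1.0] (((\x.(\y.(4 * 1))) (let z = false in (let v = ((\w.9) false) in (\p.true)))) (\q.9))
step 4: [let@0.1] (((\x.(\y.(4 * 1))) (let v = ((\w.9) false) in (\p.true))) (\q.9))
step 5: [beta@0.1.0] (((\x.(\y.(4 * 1))) (let v = 9 in (\p.true))) (\q.9))
step 6: [let@0.1] (((\x.(\y.(4 * 1))) (\p.true)) (\q.9))
step 7: [beta@0] ((\y.(4 * 1)) (\q.9))
step 8: [beta@root] (4 * 1)
step 9: [delta@root] 4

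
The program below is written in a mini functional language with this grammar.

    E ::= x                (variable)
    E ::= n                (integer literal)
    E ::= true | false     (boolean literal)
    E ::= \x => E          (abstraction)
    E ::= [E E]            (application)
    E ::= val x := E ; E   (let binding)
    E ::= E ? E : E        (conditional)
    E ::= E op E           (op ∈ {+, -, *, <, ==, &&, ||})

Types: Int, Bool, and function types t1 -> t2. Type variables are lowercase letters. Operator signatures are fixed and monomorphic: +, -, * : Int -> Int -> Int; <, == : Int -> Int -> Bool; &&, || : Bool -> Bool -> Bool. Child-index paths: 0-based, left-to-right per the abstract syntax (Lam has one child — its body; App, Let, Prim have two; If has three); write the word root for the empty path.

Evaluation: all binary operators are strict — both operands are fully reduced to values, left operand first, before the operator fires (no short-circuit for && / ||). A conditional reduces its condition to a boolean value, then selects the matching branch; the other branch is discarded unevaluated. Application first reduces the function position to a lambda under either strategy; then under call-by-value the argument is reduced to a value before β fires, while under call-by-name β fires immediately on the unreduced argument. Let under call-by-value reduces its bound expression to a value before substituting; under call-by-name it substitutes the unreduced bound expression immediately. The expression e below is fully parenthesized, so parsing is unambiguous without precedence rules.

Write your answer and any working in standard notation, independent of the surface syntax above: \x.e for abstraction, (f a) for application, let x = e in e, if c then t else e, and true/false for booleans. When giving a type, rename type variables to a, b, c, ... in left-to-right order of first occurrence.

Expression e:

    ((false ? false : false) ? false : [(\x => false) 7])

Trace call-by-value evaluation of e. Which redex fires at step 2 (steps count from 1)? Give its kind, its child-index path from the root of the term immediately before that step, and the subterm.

Derivation:
step 0: (if (if false then false else false) then false else ((\x.false) 7))
step 1: [if@0] (if false then false else ((\x.false) 7))
step 2: [if@root] ((\x.false) 7)

Answer: if at root : (if false then false else ((\x.false) 7))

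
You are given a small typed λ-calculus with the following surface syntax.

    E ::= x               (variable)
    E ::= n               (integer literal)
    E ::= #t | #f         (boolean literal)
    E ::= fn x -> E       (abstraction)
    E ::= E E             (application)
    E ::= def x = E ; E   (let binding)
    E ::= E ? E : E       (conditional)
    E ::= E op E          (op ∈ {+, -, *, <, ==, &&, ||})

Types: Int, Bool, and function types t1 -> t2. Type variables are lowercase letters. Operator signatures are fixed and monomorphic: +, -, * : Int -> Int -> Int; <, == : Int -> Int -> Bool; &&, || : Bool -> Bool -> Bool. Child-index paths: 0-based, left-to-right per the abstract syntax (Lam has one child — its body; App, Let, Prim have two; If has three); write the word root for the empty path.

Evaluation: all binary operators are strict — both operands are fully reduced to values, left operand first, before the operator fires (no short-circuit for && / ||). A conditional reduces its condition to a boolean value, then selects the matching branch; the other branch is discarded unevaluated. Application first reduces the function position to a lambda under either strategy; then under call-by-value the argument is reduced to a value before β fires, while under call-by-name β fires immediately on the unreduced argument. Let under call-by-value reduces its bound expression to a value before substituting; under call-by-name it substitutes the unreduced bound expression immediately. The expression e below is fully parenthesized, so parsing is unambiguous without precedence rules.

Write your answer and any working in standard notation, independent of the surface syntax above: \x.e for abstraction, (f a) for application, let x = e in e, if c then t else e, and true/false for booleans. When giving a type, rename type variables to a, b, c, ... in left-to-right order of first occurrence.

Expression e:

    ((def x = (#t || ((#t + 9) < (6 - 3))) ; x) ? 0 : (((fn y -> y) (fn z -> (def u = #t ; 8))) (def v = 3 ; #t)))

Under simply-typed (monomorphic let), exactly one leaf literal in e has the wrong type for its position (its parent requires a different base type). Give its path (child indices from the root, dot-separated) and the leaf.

Answer: 0.0.1.0.0 : true

Trace:
  unify Bool ~ Bool
  unify Bool ~ Int
  FAIL: mismatch Bool ~ Int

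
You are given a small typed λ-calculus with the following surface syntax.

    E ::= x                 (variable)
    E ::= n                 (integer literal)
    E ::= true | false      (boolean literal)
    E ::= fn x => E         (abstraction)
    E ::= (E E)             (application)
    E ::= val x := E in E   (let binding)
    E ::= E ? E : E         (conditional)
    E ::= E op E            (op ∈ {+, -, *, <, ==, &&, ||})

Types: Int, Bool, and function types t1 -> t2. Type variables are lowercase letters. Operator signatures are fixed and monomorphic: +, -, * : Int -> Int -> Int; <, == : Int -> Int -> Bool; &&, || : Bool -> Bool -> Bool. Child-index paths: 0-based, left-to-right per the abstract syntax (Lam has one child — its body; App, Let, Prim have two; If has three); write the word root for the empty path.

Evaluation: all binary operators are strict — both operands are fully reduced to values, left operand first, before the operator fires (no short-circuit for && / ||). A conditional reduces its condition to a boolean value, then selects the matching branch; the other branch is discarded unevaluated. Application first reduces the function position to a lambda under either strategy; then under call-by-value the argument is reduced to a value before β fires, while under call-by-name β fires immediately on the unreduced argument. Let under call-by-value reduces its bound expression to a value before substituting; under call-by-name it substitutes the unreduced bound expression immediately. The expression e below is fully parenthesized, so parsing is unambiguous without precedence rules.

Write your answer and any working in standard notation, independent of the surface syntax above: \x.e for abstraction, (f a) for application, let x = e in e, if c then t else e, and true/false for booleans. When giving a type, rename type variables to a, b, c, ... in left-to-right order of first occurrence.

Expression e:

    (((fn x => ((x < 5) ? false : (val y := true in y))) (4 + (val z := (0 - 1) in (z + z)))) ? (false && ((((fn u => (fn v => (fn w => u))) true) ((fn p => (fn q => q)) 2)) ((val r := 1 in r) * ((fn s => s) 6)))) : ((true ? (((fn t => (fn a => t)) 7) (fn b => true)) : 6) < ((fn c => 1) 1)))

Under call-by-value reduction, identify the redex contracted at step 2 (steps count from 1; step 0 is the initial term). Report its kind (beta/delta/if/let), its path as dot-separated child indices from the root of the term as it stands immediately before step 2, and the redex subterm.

Answer: let at 0.1.1 : (let z = -1 in (z + z))

Working:
step 0: (if ((\x.(if (x < 5) then false else (let y = true in y))) (4 + (let z = (0 - 1) in (z + z)))) then (false && ((((\u.(\v.(\w.u))) true) ((\p.(\q.q)) 2)) ((let r = 1 in r) * ((\s.s) 6)))) else ((if true then (((\t.(\a.t)) 7) (\b.true)) else 6) < ((\c.1) 1)))
step 1: [delta@0.1.1.0] (if ((\x.(if (x < 5) then false else (let y = true in y))) (4 + (let z = -1 in (z + z)))) then (false && ((((\u.(\v.(\w.u))) true) ((\p.(\q.q)) 2)) ((let r = 1 in r) * ((\s.s) 6)))) else ((if true then (((\t.(\a.t)) 7) (\b.true)) else 6) < ((\c.1) 1)))
step 2: [let@0.1.1] (if ((\x.(if (x < 5) then false else (let y = true in y))) (4 + (-1 + -1))) then (false && ((((\u.(\v.(\w.u))) true) ((\p.(\q.q)) 2)) ((let r = 1 in r) * ((\s.s) 6)))) else ((if true then (((\t.(\a.t)) 7) (\b.true)) else 6) < ((\c.1) 1)))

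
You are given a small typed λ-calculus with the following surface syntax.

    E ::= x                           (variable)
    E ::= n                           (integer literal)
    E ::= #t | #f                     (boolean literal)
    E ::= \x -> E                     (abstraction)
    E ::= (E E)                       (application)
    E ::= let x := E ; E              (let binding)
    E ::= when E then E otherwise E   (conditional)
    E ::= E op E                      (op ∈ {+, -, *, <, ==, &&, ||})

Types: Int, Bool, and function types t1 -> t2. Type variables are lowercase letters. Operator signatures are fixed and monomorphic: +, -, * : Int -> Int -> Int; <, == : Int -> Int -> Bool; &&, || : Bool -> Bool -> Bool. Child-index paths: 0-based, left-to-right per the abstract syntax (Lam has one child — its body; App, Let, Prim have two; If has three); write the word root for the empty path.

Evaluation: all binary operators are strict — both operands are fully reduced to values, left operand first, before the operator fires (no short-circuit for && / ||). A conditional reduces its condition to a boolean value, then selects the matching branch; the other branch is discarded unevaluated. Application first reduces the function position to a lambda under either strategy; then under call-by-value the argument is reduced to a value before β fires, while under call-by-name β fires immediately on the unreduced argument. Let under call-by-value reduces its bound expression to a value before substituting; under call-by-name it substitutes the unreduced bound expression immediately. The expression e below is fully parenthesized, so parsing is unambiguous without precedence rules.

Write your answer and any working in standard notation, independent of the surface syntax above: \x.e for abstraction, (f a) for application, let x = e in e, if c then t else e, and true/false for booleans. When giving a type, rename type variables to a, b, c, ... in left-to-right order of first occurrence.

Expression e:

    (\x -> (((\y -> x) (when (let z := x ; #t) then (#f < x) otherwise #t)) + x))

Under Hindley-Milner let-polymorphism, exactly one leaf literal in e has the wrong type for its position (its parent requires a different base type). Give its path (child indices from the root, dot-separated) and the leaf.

Answer: 0.0.1.1.0 : false

Working:
x : a
\y._ : b -> a
x : a
let z : a
  unify Bool ~ Bool
  unify Bool ~ Int
  FAIL: mismatch Bool ~ Int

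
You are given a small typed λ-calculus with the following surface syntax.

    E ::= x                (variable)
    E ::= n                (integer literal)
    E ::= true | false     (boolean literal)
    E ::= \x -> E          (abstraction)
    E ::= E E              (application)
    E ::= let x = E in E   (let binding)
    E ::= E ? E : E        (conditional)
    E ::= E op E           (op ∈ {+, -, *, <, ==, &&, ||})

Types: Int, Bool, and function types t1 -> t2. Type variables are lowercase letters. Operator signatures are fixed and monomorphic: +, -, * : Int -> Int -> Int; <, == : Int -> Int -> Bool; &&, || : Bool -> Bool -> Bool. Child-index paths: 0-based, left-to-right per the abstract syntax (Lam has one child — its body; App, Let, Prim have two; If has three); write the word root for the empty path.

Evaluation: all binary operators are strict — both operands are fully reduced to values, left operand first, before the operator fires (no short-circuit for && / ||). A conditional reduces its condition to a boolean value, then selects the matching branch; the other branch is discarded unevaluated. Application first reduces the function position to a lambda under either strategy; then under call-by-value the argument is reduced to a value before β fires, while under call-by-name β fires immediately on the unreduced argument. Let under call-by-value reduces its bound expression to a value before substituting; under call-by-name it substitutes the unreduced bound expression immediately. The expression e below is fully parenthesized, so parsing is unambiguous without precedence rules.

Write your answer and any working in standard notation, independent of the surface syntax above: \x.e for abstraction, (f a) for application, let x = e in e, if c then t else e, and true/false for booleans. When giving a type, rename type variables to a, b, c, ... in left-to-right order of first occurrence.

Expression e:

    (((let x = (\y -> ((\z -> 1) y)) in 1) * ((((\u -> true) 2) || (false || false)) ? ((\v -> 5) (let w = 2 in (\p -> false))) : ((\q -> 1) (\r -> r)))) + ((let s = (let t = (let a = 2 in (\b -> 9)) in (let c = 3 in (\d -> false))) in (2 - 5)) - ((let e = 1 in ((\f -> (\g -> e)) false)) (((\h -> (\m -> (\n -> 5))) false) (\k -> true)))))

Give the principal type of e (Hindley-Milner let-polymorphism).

Working:
\z._ : b -> Int
y : a
  unify b -> Int ~ a -> c
  unify b ~ a
  unify Int ~ c
_ _ : Int
\y._ : a -> Int
let x : forall. a -> Int
  unify Int ~ Int
\u._ : d -> Bool
  unify d -> Bool ~ Int -> e
  unify d ~ Int
  unify Bool ~ e
_ _ : Bool
  unify Bool ~ Bool
  unify Bool ~ Bool
  unify Bool ~ Bool
  unify Bool ~ Bool
  unify Bool ~ Bool
\v._ : f -> Int
let w : Int
\p._ : g -> Bool
  unify f -> Int ~ (g -> Bool) -> h
  unify f ~ g -> Bool
  unify Int ~ h
_ _ : Int
\q._ : i -> Int
r : j
\r._ : j -> j
  unify i -> Int ~ (j -> j) -> k
  unify i ~ j -> j
  unify Int ~ k
_ _ : Int
  unify Int ~ Int
  unify Int ~ Int
  unify Int ~ Int
let a : Int
\b._ : l -> Int
let t : forall. l -> Int
let c : Int
\d._ : m -> Bool
let s : forall. m -> Bool
  unify Int ~ Int
  unify Int ~ Int
  unify Int ~ Int
let e : Int
e : Int
\g._ : o -> Int
\f._ : n -> o -> Int
  unify n -> o -> Int ~ Bool -> p
  unify n ~ Bool
  unify o -> Int ~ p
_ _ : o -> Int
\n._ : s -> Int
\m._ : r -> s -> Int
\h._ : q -> r -> s -> Int
  unify q -> r -> s -> Int ~ Bool -> t
  unify q ~ Bool
  unify r -> s -> Int ~ t
_ _ : r -> s -> Int
\k._ : u -> Bool
  unify r -> s -> Int ~ (u -> Bool) -> v
  unify r ~ u -> Bool
  unify s -> Int ~ v
_ _ : s -> Int
  unify o -> Int ~ (s -> Int) -> w
  unify o ~ s -> Int
  unify Int ~ w
_ _ : Int
  unify Int ~ Int
  unify Int ~ Int

Answer: Int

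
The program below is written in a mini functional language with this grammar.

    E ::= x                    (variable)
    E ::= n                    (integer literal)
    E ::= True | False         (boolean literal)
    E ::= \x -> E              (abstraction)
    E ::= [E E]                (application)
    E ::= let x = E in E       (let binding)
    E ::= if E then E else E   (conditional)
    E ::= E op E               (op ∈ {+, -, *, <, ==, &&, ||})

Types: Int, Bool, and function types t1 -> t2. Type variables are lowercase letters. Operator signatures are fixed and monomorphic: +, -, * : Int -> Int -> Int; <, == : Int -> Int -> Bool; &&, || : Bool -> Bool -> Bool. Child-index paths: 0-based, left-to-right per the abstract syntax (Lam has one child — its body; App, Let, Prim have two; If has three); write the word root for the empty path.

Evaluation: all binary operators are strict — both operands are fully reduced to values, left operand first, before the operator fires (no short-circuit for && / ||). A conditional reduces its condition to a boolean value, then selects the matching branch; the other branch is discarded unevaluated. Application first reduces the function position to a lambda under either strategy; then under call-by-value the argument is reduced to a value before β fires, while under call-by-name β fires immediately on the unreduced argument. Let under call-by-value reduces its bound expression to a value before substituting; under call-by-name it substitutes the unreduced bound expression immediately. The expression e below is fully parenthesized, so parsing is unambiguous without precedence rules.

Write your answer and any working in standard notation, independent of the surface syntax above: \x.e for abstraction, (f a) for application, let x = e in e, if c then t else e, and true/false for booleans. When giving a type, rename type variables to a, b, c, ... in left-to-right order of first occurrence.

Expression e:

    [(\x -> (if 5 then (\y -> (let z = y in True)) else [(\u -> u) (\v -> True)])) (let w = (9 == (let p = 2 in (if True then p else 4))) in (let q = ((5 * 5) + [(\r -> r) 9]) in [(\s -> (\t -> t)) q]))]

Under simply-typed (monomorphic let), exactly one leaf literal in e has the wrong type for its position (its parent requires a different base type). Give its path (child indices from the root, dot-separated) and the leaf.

Answer: 0.0.0 : 5

Derivation:
  unify Int ~ Bool
  FAIL: mismatch Int ~ Bool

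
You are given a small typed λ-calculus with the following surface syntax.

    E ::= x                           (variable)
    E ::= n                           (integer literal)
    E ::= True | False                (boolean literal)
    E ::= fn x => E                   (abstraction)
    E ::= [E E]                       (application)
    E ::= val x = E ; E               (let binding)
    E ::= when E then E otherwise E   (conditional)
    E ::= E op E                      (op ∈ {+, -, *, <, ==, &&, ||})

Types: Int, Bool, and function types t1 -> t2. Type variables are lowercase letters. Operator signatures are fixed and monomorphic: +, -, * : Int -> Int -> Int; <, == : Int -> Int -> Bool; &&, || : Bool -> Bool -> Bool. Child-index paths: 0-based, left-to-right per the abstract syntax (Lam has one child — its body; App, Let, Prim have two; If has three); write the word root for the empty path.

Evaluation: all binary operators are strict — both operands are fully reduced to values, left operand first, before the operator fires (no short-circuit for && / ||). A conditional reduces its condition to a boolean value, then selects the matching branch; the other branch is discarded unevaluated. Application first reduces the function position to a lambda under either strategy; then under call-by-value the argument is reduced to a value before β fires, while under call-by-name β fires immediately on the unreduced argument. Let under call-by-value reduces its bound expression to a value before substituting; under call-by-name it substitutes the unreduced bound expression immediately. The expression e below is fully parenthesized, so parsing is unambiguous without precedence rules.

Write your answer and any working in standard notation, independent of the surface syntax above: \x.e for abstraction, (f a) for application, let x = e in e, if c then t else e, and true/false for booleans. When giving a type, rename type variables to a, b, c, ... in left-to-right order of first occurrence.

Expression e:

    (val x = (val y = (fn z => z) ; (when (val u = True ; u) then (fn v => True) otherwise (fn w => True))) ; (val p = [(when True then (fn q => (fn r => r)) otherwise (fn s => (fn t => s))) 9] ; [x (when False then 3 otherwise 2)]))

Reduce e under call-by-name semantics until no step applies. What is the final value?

Answer: true

Derivation:
step 0: (let x = (let y = (\z.z) in (if (let u = true in u) then (\v.true) else (\w.true))) in (let p = ((if true then (\q.(\r.r)) else (\s.(\t.s))) 9) in (x (if false then 3 else 2))))
step 1: [let@root] (let p = ((if true then (\q.(\r.r)) else (\s.(\t.s))) 9) in ((let y = (\z.z) in (if (let u = true in u) then (\v.true) else (\w.true))) (if false then 3 else 2)))
step 2: [let@root] ((let y = (\z.z) in (if (let u = true in u) then (\v.true) else (\w.true))) (if false then 3 else 2))
step 3: [let@0] ((if (let u = true in u) then (\v.true) else (\w.true)) (if false then 3 else 2))
step 4: [let@0.0] ((if true then (\v.true) else (\w.true)) (if false then 3 else 2))
step 5: [if@0] ((\v.true) (if false then 3 else 2))
step 6: [beta@root] true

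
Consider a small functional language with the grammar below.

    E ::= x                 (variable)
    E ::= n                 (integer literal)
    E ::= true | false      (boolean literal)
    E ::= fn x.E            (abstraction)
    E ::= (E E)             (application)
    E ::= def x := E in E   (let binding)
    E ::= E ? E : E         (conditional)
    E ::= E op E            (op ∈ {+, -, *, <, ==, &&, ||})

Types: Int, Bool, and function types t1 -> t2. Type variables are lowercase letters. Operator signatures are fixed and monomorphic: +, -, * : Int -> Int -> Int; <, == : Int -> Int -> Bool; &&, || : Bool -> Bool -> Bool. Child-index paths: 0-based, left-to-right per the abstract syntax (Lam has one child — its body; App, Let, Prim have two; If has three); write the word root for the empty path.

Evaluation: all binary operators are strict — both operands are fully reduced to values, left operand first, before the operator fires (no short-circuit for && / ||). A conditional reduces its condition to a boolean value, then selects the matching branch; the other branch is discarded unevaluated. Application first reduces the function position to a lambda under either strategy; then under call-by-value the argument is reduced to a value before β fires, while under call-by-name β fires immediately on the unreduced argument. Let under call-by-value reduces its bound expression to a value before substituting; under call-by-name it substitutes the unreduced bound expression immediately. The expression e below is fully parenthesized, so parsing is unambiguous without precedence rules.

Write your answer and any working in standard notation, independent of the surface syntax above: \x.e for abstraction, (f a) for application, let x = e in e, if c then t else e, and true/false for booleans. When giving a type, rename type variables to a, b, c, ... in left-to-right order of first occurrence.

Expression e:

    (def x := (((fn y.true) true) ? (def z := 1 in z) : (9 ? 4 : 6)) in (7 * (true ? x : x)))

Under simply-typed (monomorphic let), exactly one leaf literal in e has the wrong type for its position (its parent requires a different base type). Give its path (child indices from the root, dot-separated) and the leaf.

Derivation:
\y._ : a -> Bool
  unify a -> Bool ~ Bool -> b
  unify a ~ Bool
  unify Bool ~ b
_ _ : Bool
  unify Bool ~ Bool
let z : Int
z : Int
  unify Int ~ Bool
  FAIL: mismatch Int ~ Bool

Answer: 0.2.0 : 9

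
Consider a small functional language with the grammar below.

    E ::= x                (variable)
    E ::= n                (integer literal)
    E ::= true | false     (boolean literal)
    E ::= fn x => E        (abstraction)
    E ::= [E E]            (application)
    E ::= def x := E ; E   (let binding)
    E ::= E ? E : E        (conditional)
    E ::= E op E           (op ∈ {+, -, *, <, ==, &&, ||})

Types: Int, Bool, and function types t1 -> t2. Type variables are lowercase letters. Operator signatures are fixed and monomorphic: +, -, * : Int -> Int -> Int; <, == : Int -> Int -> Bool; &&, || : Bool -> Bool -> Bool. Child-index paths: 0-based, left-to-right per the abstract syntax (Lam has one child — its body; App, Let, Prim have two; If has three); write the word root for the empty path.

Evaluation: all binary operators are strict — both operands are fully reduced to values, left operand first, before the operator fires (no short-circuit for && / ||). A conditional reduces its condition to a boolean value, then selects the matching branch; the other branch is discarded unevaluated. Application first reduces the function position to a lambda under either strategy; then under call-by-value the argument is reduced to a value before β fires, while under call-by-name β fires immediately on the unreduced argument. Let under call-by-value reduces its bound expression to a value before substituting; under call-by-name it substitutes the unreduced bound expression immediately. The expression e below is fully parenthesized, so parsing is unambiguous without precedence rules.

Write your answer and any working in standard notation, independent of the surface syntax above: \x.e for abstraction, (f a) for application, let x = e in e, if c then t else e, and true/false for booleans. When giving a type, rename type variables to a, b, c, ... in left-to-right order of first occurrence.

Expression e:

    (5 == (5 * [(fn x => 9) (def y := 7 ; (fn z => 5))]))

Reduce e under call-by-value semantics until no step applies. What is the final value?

Answer: false

Working:
step 0: (5 == (5 * ((\x.9) (let y = 7 in (\z.5)))))
step 1: [let@1.1.1] (5 == (5 * ((\x.9) (\z.5))))
step 2: [beta@1.1] (5 == (5 * 9))
step 3: [delta@1] (5 == 45)
step 4: [delta@root] false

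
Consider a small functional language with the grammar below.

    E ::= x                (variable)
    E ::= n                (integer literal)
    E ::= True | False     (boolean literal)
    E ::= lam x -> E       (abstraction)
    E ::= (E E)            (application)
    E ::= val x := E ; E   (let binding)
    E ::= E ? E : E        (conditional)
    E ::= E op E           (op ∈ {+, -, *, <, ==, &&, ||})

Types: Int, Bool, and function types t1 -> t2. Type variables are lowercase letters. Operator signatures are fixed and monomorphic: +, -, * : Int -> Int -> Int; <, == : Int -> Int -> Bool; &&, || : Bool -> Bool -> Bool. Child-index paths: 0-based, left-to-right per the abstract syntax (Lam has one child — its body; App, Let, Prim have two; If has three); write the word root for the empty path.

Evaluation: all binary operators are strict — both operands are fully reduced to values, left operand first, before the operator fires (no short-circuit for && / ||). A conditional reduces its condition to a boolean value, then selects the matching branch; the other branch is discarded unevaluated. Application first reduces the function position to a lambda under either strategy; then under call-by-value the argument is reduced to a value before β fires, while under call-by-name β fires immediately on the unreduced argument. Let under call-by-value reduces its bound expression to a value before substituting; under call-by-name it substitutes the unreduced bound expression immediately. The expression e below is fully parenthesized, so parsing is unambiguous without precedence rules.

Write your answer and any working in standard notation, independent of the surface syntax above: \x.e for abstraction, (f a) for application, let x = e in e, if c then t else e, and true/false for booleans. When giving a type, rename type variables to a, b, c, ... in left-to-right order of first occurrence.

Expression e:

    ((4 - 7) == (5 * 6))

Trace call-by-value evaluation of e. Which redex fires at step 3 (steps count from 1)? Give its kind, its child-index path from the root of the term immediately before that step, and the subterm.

Answer: delta at root : (-3 == 30)

Working:
step 0: ((4 - 7) == (5 * 6))
step 1: [delta@0] (-3 == (5 * 6))
step 2: [delta@1] (-3 == 30)
step 3: [delta@root] false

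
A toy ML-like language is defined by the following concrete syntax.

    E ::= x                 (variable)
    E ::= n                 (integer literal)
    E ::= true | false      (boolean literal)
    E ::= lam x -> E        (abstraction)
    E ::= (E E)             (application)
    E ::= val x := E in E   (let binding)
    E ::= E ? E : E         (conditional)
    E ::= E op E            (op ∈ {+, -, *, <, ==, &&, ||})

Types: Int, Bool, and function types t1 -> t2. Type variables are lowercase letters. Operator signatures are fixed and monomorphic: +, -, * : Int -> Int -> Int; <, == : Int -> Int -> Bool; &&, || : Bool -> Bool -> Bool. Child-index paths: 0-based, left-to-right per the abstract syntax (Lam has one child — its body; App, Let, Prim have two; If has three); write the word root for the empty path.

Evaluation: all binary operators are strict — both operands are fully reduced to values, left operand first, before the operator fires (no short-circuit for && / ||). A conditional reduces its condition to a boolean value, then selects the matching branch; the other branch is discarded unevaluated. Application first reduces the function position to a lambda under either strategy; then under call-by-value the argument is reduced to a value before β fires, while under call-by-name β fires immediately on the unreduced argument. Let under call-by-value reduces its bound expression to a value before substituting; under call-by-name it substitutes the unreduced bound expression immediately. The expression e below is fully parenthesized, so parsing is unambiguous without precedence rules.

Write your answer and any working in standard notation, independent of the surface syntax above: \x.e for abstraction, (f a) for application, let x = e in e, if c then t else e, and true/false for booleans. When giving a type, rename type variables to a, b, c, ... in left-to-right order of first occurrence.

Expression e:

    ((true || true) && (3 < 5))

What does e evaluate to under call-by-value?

Derivation:
step 0: ((true || true) && (3 < 5))
step 1: [delta@0] (true && (3 < 5))
step 2: [delta@1] (true && true)
step 3: [delta@root] true

Answer: true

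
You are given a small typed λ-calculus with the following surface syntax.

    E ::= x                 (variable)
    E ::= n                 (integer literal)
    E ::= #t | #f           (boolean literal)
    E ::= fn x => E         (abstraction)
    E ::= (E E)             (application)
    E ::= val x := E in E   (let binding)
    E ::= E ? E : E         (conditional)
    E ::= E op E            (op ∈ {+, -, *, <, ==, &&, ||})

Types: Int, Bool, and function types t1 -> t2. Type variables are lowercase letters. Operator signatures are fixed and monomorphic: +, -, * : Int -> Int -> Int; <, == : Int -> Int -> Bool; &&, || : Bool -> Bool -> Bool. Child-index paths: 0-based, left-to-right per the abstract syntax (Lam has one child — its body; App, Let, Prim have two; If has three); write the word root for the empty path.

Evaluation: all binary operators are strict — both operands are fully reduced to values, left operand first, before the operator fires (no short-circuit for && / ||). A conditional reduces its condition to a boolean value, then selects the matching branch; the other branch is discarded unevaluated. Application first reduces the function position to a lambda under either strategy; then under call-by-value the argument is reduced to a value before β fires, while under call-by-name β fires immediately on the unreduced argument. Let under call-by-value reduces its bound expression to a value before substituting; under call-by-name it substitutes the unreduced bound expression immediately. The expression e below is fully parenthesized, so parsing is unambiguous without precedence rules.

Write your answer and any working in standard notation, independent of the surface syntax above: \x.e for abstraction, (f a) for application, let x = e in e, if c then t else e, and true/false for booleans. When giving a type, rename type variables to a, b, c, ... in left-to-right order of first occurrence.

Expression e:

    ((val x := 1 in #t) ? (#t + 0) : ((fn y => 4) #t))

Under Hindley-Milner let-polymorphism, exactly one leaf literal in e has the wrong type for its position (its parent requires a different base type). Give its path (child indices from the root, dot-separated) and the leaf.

Answer: 1.0 : true

Derivation:
let x : Int
  unify Bool ~ Bool
  unify Bool ~ Int
  FAIL: mismatch Bool ~ Int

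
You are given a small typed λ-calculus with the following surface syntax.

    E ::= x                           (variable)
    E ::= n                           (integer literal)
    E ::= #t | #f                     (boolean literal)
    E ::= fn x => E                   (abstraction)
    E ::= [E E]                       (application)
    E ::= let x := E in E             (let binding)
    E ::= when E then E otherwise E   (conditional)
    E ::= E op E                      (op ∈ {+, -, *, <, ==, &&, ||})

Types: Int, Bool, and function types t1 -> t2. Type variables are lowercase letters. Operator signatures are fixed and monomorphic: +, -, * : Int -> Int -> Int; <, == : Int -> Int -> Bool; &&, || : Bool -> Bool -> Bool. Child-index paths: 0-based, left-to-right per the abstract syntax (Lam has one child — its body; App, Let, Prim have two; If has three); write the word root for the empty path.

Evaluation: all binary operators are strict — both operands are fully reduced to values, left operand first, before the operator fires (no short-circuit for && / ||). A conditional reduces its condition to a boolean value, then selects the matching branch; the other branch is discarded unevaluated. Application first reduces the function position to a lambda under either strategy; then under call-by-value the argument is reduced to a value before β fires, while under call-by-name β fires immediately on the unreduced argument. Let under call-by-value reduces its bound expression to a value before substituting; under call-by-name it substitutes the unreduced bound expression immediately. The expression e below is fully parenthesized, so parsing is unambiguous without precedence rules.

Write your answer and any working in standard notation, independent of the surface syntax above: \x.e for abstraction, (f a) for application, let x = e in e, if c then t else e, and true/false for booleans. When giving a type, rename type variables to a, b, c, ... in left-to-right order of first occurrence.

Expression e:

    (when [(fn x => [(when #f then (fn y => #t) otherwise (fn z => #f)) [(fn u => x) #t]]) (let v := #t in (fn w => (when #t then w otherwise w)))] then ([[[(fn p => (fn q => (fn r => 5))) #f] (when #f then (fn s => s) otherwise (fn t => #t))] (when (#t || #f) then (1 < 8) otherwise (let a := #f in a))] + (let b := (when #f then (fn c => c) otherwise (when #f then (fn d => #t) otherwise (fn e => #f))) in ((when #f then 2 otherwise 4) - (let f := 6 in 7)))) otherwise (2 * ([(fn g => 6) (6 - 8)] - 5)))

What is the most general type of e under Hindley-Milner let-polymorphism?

Trace:
  unify Bool ~ Bool
\y._ : b -> Bool
\z._ : c -> Bool
  unify b -> Bool ~ c -> Bool
  unify b ~ c
  unify Bool ~ Bool
x : a
\u._ : d -> a
  unify d -> a ~ Bool -> e
  unify d ~ Bool
  unify a ~ e
_ _ : e
  unify c -> Bool ~ e -> f
  unify c ~ e
  unify Bool ~ f
_ _ : Bool
\x._ : e -> Bool
let v : Bool
  unify Bool ~ Bool
w : g
w : g
  unify g ~ g
\w._ : g -> g
  unify e -> Bool ~ (g -> g) -> h
  unify e ~ g -> g
  unify Bool ~ h
_ _ : Bool
  unify Bool ~ Bool
\r._ : k -> Int
\q._ : j -> k -> Int
\p._ : i -> j -> k -> Int
  unify i -> j -> k -> Int ~ Bool -> l
  unify i ~ Bool
  unify j -> k -> Int ~ l
_ _ : j -> k -> Int
  unify Bool ~ Bool
s : m
\s._ : m -> m
\t._ : n -> Bool
  unify m -> m ~ n -> Bool
  unify m ~ n
  unify n ~ Bool
  unify j -> k -> Int ~ (Bool -> Bool) -> o
  unify j ~ Bool -> Bool
  unify k -> Int ~ o
_ _ : k -> Int
  unify Bool ~ Bool
  unify Bool ~ Bool
  unify Bool ~ Bool
  unify Int ~ Int
  unify Int ~ Int
let a : Bool
a : Bool
  unify Bool ~ Bool
  unify k -> Int ~ Bool -> p
  unify k ~ Bool
  unify Int ~ p
_ _ : Int
  unify Int ~ Int
  unify Bool ~ Bool
c : q
\c._ : q -> q
  unify Bool ~ Bool
\d._ : r -> Bool
\e._ : s -> Bool
  unify r -> Bool ~ s -> Bool
  unify r ~ s
  unify Bool ~ Bool
  unify q -> q ~ s -> Bool
  unify q ~ s
  unify s ~ Bool
let b : Bool -> Bool
  unify Bool ~ Bool
  unify Int ~ Int
  unify Int ~ Int
let f : Int
  unify Int ~ Int
  unify Int ~ Int
  unify Int ~ Int
\g._ : t -> Int
  unify Int ~ Int
  unify Int ~ Int
  unify t -> Int ~ Int -> u
  unify t ~ Int
  unify Int ~ u
_ _ : Int
  unify Int ~ Int
  unify Int ~ Int
  unify Int ~ Int
  unify Int ~ Int

Answer: Int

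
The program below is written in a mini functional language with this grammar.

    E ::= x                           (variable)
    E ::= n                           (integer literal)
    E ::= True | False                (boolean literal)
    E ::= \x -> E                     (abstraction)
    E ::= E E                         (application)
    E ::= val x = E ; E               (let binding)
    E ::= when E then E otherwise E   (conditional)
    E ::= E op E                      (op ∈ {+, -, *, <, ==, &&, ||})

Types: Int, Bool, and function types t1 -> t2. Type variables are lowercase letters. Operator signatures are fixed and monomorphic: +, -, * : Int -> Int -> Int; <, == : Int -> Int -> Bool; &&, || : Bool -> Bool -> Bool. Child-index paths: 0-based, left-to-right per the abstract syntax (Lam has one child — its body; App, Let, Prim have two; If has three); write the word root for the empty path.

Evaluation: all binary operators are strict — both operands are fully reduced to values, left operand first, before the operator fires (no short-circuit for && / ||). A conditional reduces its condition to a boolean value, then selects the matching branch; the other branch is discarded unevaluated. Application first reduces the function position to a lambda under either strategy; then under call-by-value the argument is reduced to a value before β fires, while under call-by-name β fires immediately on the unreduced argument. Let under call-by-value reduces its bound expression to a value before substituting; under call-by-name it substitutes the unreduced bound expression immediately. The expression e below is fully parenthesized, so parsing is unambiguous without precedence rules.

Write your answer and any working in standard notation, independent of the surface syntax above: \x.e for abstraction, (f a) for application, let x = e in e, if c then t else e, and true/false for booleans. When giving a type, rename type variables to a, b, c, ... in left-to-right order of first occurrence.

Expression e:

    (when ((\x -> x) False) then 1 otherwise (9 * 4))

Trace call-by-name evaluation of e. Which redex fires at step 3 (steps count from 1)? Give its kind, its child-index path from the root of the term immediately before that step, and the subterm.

Answer: delta at root : (9 * 4)

Trace:
step 0: (if ((\x.x) false) then 1 else (9 * 4))
step 1: [beta@0] (if false then 1 else (9 * 4))
step 2: [if@root] (9 * 4)
step 3: [delta@root] 36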